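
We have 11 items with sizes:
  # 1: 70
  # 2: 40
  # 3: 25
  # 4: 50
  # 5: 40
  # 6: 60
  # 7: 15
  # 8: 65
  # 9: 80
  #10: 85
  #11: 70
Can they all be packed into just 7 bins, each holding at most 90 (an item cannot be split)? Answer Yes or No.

Total = 600; ⌈600/90⌉ = 7.
The bound of 7 does not rule out 7, but exhaustive search shows no assignment into 7 bins of capacity 90 exists — the minimum is 8.

No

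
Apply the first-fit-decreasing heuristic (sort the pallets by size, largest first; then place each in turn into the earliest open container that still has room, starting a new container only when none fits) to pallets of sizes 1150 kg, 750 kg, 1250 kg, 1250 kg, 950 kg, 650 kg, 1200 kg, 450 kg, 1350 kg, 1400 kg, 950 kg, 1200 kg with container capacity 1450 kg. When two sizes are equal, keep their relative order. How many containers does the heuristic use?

10

Sorted descending: 1400, 1350, 1250, 1250, 1200, 1200, 1150, 950, 950, 750, 650, 450.
  1400 → container 1 (new)  [load 1400/1450]
  1350 → container 2 (new)  [load 1350/1450]
  1250 → container 3 (new)  [load 1250/1450]
  1250 → container 4 (new)  [load 1250/1450]
  1200 → container 5 (new)  [load 1200/1450]
  1200 → container 6 (new)  [load 1200/1450]
  1150 → container 7 (new)  [load 1150/1450]
  950 → container 8 (new)  [load 950/1450]
  950 → container 9 (new)  [load 950/1450]
  750 → container 10 (new)  [load 750/1450]
  650 → container 10  [load 1400/1450]
  450 → container 8  [load 1400/1450]
10 containers opened.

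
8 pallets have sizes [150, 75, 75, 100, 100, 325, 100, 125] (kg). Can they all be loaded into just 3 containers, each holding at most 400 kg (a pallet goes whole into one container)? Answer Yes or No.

A valid assignment using 3 containers:
  container 1: 325 + 75 = 400
  container 2: 150 + 125 + 100 = 375
  container 3: 100 + 100 + 75 = 275
Every load is within 400 kg, so 3 containers suffice.

Yes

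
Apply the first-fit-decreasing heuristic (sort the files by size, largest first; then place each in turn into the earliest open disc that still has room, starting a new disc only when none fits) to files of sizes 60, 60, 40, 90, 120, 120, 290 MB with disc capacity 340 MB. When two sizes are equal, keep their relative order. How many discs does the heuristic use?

Sorted descending: 290, 120, 120, 90, 60, 60, 40.
  290 → disc 1 (new)  [load 290/340]
  120 → disc 2 (new)  [load 120/340]
  120 → disc 2  [load 240/340]
  90 → disc 2  [load 330/340]
  60 → disc 3 (new)  [load 60/340]
  60 → disc 3  [load 120/340]
  40 → disc 1  [load 330/340]
3 discs opened.

3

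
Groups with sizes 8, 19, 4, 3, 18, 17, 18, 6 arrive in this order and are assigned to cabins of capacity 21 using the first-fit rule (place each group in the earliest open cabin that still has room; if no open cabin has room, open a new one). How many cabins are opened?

5

  8 → cabin 1 (new)  [load 8/21]
  19 → cabin 2 (new)  [load 19/21]
  4 → cabin 1  [load 12/21]
  3 → cabin 1  [load 15/21]
  18 → cabin 3 (new)  [load 18/21]
  17 → cabin 4 (new)  [load 17/21]
  18 → cabin 5 (new)  [load 18/21]
  6 → cabin 1  [load 21/21]
5 cabins opened.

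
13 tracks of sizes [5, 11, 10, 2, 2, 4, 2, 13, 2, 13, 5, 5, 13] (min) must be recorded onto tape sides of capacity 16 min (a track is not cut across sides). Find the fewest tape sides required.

Total = 13 + 13 + 13 + 11 + 10 + 5 + 5 + 5 + 4 + 2 + 2 + 2 + 2 = 87 min.
Lower bound: ⌈87/16⌉ = 6 tape sides.
A packing using 6 tape sides:
  side 1: 13 + 2 = 15
  side 2: 13 + 2 = 15
  side 3: 13 + 2 = 15
  side 4: 11 + 5 = 16
  side 5: 10 + 5 = 15
  side 6: 5 + 4 + 2 = 11
This matches the lower bound, so 6 is optimal.

6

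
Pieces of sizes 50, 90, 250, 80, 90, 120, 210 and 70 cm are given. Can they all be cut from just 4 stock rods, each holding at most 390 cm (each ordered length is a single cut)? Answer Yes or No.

A valid assignment using 3 stock rods:
  stock rod 1: 250 + 120 = 370
  stock rod 2: 210 + 90 + 90 = 390
  stock rod 3: 80 + 70 + 50 = 200
That uses only 3 ≤ 4, so 4 stock rods are enough.

Yes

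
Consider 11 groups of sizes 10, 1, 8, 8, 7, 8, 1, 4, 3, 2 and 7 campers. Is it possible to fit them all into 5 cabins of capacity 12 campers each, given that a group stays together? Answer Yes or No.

No

Total = 59 campers; ⌈59/12⌉ = 5.
6 groups each exceed half the capacity and cannot share a cabin, forcing at least 6 cabins.
At least 6 cabins are required, but only 5 are allowed.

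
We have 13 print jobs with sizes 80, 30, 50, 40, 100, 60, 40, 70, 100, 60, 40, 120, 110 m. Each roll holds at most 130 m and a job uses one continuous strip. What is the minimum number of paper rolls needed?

8

Total = 120 + 110 + 100 + 100 + 80 + 70 + 60 + 60 + 50 + 40 + 40 + 40 + 30 = 900 m.
Lower bound: ⌈900/130⌉ = 7 paper rolls.
A packing using 8 paper rolls:
  roll 1: 120 = 120
  roll 2: 110 = 110
  roll 3: 100 + 30 = 130
  roll 4: 100 = 100
  roll 5: 80 + 50 = 130
  roll 6: 70 + 60 = 130
  roll 7: 60 + 40 = 100
  roll 8: 40 + 40 = 80
No arrangement into 7 paper rolls stays within capacity, so 8 is optimal.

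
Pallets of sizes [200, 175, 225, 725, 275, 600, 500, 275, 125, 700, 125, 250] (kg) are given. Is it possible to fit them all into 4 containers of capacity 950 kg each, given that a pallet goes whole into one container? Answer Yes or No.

No

Total = 4175 kg; ⌈4175/950⌉ = 5.
At least 5 containers are required, but only 4 are allowed.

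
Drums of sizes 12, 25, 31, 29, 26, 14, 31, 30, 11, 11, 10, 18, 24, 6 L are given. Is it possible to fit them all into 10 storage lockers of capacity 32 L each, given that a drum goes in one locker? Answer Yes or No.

A valid assignment using 10 storage lockers:
  locker 1: 31 = 31
  locker 2: 31 = 31
  locker 3: 30 = 30
  locker 4: 29 = 29
  locker 5: 26 + 6 = 32
  locker 6: 25 = 25
  locker 7: 24 = 24
  locker 8: 18 + 14 = 32
  locker 9: 12 + 11 = 23
  locker 10: 11 + 10 = 21
Every load is within 32 L, so 10 storage lockers suffice.

Yes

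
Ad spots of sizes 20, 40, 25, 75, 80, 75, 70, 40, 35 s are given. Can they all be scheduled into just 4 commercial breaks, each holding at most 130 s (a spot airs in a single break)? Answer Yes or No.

A valid assignment using 4 commercial breaks:
  break 1: 80 + 40 = 120
  break 2: 75 + 40 = 115
  break 3: 75 + 35 + 20 = 130
  break 4: 70 + 25 = 95
Every load is within 130 s, so 4 commercial breaks suffice.

Yes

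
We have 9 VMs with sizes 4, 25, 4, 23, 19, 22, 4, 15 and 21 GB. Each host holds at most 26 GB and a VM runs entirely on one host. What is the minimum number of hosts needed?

Total = 25 + 23 + 22 + 21 + 19 + 15 + 4 + 4 + 4 = 137 GB.
Lower bound: ⌈137/26⌉ = 6 hosts.
A packing using 6 hosts:
  host 1: 25 = 25
  host 2: 23 = 23
  host 3: 22 + 4 = 26
  host 4: 21 + 4 = 25
  host 5: 19 + 4 = 23
  host 6: 15 = 15
This matches the lower bound, so 6 is optimal.

6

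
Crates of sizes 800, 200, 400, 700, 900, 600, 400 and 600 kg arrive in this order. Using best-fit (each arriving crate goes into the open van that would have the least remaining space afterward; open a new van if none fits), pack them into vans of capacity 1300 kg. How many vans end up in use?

4

  800 → van 1 (new)  [load 800/1300]
  200 → van 1  [load 1000/1300]
  400 → van 2 (new)  [load 400/1300]
  700 → van 2  [load 1100/1300]
  900 → van 3 (new)  [load 900/1300]
  600 → van 4 (new)  [load 600/1300]
  400 → van 3  [load 1300/1300]
  600 → van 4  [load 1200/1300]
4 vans opened.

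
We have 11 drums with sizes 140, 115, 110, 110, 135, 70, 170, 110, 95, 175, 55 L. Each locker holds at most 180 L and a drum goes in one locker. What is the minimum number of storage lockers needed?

9

Total = 175 + 170 + 140 + 135 + 115 + 110 + 110 + 110 + 95 + 70 + 55 = 1285 L.
Lower bound: ⌈1285/180⌉ = 8 storage lockers.
Also, 9 drums each exceed 90 L, and no two of those can share a locker, so at least 9 storage lockers are needed.
A packing using 9 storage lockers:
  locker 1: 175 = 175
  locker 2: 170 = 170
  locker 3: 140 = 140
  locker 4: 135 = 135
  locker 5: 115 + 55 = 170
  locker 6: 110 + 70 = 180
  locker 7: 110 = 110
  locker 8: 110 = 110
  locker 9: 95 = 95
This matches the lower bound, so 9 is optimal.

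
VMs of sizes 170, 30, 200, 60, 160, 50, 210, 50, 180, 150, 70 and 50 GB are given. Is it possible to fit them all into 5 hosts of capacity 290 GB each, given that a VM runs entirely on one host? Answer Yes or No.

Total = 1380 GB; ⌈1380/290⌉ = 5.
6 VMs each exceed half the capacity and cannot share a host, forcing at least 6 hosts.
At least 6 hosts are required, but only 5 are allowed.

No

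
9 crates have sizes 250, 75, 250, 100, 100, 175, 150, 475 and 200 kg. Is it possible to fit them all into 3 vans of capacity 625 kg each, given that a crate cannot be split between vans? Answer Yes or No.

A valid assignment using 3 vans:
  van 1: 475 + 150 = 625
  van 2: 250 + 250 + 100 = 600
  van 3: 200 + 175 + 100 + 75 = 550
Every load is within 625 kg, so 3 vans suffice.

Yes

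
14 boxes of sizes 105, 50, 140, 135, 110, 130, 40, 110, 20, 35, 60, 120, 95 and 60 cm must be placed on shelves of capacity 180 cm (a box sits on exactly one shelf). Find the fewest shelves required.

Total = 140 + 135 + 130 + 120 + 110 + 110 + 105 + 95 + 60 + 60 + 50 + 40 + 35 + 20 = 1210 cm.
Lower bound: ⌈1210/180⌉ = 7 shelves.
Also, 8 boxes each exceed 90 cm, and no two of those can share a shelf, so at least 8 shelves are needed.
A packing using 8 shelves:
  shelf 1: 140 + 40 = 180
  shelf 2: 135 + 35 = 170
  shelf 3: 130 + 50 = 180
  shelf 4: 120 + 60 = 180
  shelf 5: 110 + 60 = 170
  shelf 6: 110 + 20 = 130
  shelf 7: 105 = 105
  shelf 8: 95 = 95
This matches the lower bound, so 8 is optimal.

8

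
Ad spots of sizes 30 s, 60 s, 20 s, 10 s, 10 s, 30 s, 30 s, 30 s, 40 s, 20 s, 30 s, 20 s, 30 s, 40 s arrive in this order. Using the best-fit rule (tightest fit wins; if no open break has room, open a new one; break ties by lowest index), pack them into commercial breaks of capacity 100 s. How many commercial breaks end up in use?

  30 → break 1 (new)  [load 30/100]
  60 → break 1  [load 90/100]
  20 → break 2 (new)  [load 20/100]
  10 → break 1  [load 100/100]
  10 → break 2  [load 30/100]
  30 → break 2  [load 60/100]
  30 → break 2  [load 90/100]
  30 → break 3 (new)  [load 30/100]
  40 → break 3  [load 70/100]
  20 → break 3  [load 90/100]
  30 → break 4 (new)  [load 30/100]
  20 → break 4  [load 50/100]
  30 → break 4  [load 80/100]
  40 → break 5 (new)  [load 40/100]
5 commercial breaks opened.

5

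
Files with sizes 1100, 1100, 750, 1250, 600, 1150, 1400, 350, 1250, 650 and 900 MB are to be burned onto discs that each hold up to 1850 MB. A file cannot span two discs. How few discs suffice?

Total = 1400 + 1250 + 1250 + 1150 + 1100 + 1100 + 900 + 750 + 650 + 600 + 350 = 10500 MB.
Lower bound: ⌈10500/1850⌉ = 6 discs.
A packing using 7 discs:
  disc 1: 1400 + 350 = 1750
  disc 2: 1250 + 600 = 1850
  disc 3: 1250 = 1250
  disc 4: 1150 + 650 = 1800
  disc 5: 1100 + 750 = 1850
  disc 6: 1100 = 1100
  disc 7: 900 = 900
No arrangement into 6 discs stays within capacity, so 7 is optimal.

7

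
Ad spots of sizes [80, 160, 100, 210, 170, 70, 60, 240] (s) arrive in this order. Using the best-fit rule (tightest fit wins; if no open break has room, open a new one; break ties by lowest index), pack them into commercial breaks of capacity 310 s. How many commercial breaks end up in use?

  80 → break 1 (new)  [load 80/310]
  160 → break 1  [load 240/310]
  100 → break 2 (new)  [load 100/310]
  210 → break 2  [load 310/310]
  170 → break 3 (new)  [load 170/310]
  70 → break 1  [load 310/310]
  60 → break 3  [load 230/310]
  240 → break 4 (new)  [load 240/310]
4 commercial breaks opened.

4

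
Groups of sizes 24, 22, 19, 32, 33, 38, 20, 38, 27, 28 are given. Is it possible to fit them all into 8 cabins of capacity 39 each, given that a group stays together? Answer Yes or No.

No

Total = 281; ⌈281/39⌉ = 8.
9 groups each exceed half the capacity and cannot share a cabin, forcing at least 9 cabins.
At least 9 cabins are required, but only 8 are allowed.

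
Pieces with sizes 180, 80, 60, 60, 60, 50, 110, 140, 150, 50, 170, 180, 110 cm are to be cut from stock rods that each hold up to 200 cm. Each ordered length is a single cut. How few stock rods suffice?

Total = 180 + 180 + 170 + 150 + 140 + 110 + 110 + 80 + 60 + 60 + 60 + 50 + 50 = 1400 cm.
Lower bound: ⌈1400/200⌉ = 7 stock rods.
A packing using 8 stock rods:
  stock rod 1: 180 = 180
  stock rod 2: 180 = 180
  stock rod 3: 170 = 170
  stock rod 4: 150 + 50 = 200
  stock rod 5: 140 + 60 = 200
  stock rod 6: 110 + 80 = 190
  stock rod 7: 110 + 60 = 170
  stock rod 8: 60 + 50 = 110
No arrangement into 7 stock rods stays within capacity, so 8 is optimal.

8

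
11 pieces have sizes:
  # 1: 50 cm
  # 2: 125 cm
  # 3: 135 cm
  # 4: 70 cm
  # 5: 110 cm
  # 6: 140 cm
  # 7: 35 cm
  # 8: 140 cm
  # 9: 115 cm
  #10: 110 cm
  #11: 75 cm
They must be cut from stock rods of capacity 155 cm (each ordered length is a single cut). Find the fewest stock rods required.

Total = 140 + 140 + 135 + 125 + 115 + 110 + 110 + 75 + 70 + 50 + 35 = 1105 cm.
Lower bound: ⌈1105/155⌉ = 8 stock rods.
A packing using 9 stock rods:
  stock rod 1: 140 = 140
  stock rod 2: 140 = 140
  stock rod 3: 135 = 135
  stock rod 4: 125 = 125
  stock rod 5: 115 + 35 = 150
  stock rod 6: 110 = 110
  stock rod 7: 110 = 110
  stock rod 8: 75 + 70 = 145
  stock rod 9: 50 = 50
No arrangement into 8 stock rods stays within capacity, so 9 is optimal.

9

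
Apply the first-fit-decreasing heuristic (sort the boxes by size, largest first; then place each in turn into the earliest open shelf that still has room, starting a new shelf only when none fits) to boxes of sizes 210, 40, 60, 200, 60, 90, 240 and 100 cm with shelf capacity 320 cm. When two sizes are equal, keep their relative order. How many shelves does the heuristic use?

4

Sorted descending: 240, 210, 200, 100, 90, 60, 60, 40.
  240 → shelf 1 (new)  [load 240/320]
  210 → shelf 2 (new)  [load 210/320]
  200 → shelf 3 (new)  [load 200/320]
  100 → shelf 2  [load 310/320]
  90 → shelf 3  [load 290/320]
  60 → shelf 1  [load 300/320]
  60 → shelf 4 (new)  [load 60/320]
  40 → shelf 4  [load 100/320]
4 shelves opened.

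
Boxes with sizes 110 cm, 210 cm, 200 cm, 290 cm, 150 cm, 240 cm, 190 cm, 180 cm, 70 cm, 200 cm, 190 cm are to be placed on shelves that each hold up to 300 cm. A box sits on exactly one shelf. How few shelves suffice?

9

Total = 290 + 240 + 210 + 200 + 200 + 190 + 190 + 180 + 150 + 110 + 70 = 2030 cm.
Lower bound: ⌈2030/300⌉ = 7 shelves.
Also, 8 boxes each exceed 150 cm, and no two of those can share a shelf, so at least 8 shelves are needed.
A packing using 9 shelves:
  shelf 1: 290 = 290
  shelf 2: 240 = 240
  shelf 3: 210 + 70 = 280
  shelf 4: 200 = 200
  shelf 5: 200 = 200
  shelf 6: 190 + 110 = 300
  shelf 7: 190 = 190
  shelf 8: 180 = 180
  shelf 9: 150 = 150
No arrangement into 8 shelves stays within capacity, so 9 is optimal.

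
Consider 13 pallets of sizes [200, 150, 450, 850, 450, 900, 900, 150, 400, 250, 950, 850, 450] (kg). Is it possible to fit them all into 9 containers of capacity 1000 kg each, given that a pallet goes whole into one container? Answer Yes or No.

Yes

A valid assignment using 8 containers:
  container 1: 950 = 950
  container 2: 900 = 900
  container 3: 900 = 900
  container 4: 850 + 150 = 1000
  container 5: 850 + 150 = 1000
  container 6: 450 + 450 = 900
  container 7: 450 + 400 = 850
  container 8: 250 + 200 = 450
That uses only 8 ≤ 9, so 9 containers are enough.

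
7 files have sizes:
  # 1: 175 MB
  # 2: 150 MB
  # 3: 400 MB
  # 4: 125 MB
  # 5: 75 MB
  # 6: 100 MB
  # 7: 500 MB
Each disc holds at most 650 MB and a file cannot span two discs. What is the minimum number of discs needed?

Total = 500 + 400 + 175 + 150 + 125 + 100 + 75 = 1525 MB.
Lower bound: ⌈1525/650⌉ = 3 discs.
A packing using 3 discs:
  disc 1: 500 + 150 = 650
  disc 2: 400 + 175 + 75 = 650
  disc 3: 125 + 100 = 225
This matches the lower bound, so 3 is optimal.

3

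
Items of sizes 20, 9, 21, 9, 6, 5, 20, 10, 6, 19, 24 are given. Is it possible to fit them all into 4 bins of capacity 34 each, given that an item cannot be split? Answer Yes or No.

No

Total = 149; ⌈149/34⌉ = 5.
At least 5 bins are required, but only 4 are allowed.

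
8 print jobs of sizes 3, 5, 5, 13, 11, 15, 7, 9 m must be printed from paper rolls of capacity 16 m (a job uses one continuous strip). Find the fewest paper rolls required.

Total = 15 + 13 + 11 + 9 + 7 + 5 + 5 + 3 = 68 m.
Lower bound: ⌈68/16⌉ = 5 paper rolls.
A packing using 5 paper rolls:
  roll 1: 15 = 15
  roll 2: 13 + 3 = 16
  roll 3: 11 + 5 = 16
  roll 4: 9 + 7 = 16
  roll 5: 5 = 5
This matches the lower bound, so 5 is optimal.

5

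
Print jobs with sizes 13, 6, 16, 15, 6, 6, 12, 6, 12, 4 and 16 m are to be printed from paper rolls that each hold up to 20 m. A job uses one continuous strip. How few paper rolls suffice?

7

Total = 16 + 16 + 15 + 13 + 12 + 12 + 6 + 6 + 6 + 6 + 4 = 112 m.
Lower bound: ⌈112/20⌉ = 6 paper rolls.
A packing using 7 paper rolls:
  roll 1: 16 + 4 = 20
  roll 2: 16 = 16
  roll 3: 15 = 15
  roll 4: 13 + 6 = 19
  roll 5: 12 + 6 = 18
  roll 6: 12 + 6 = 18
  roll 7: 6 = 6
No arrangement into 6 paper rolls stays within capacity, so 7 is optimal.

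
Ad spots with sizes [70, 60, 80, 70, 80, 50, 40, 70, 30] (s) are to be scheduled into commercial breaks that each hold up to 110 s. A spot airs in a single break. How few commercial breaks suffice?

6

Total = 80 + 80 + 70 + 70 + 70 + 60 + 50 + 40 + 30 = 550 s.
Lower bound: ⌈550/110⌉ = 5 commercial breaks.
Also, 6 ad spots each exceed 55 s, and no two of those can share a break, so at least 6 commercial breaks are needed.
A packing using 6 commercial breaks:
  break 1: 80 + 30 = 110
  break 2: 80 = 80
  break 3: 70 + 40 = 110
  break 4: 70 = 70
  break 5: 70 = 70
  break 6: 60 + 50 = 110
This matches the lower bound, so 6 is optimal.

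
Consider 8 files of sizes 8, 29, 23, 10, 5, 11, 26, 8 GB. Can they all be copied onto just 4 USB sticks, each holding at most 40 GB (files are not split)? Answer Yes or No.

Yes

A valid assignment using 4 USB sticks:
  USB stick 1: 29 + 11 = 40
  USB stick 2: 26 + 10 = 36
  USB stick 3: 23 + 8 + 8 = 39
  USB stick 4: 5 = 5
Every load is within 40 GB, so 4 USB sticks suffice.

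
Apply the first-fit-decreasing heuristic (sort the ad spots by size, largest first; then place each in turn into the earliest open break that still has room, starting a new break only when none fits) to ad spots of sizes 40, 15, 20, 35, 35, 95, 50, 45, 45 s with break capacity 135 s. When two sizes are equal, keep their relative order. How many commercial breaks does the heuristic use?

Sorted descending: 95, 50, 45, 45, 40, 35, 35, 20, 15.
  95 → break 1 (new)  [load 95/135]
  50 → break 2 (new)  [load 50/135]
  45 → break 2  [load 95/135]
  45 → break 3 (new)  [load 45/135]
  40 → break 1  [load 135/135]
  35 → break 2  [load 130/135]
  35 → break 3  [load 80/135]
  20 → break 3  [load 100/135]
  15 → break 3  [load 115/135]
3 commercial breaks opened.

3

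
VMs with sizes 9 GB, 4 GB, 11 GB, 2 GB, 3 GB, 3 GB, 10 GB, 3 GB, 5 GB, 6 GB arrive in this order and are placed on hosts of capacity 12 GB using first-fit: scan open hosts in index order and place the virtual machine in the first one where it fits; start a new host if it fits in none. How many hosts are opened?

  9 → host 1 (new)  [load 9/12]
  4 → host 2 (new)  [load 4/12]
  11 → host 3 (new)  [load 11/12]
  2 → host 1  [load 11/12]
  3 → host 2  [load 7/12]
  3 → host 2  [load 10/12]
  10 → host 4 (new)  [load 10/12]
  3 → host 5 (new)  [load 3/12]
  5 → host 5  [load 8/12]
  6 → host 6 (new)  [load 6/12]
6 hosts opened.

6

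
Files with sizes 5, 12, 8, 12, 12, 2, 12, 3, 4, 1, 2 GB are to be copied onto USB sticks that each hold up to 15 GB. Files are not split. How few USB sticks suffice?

6

Total = 12 + 12 + 12 + 12 + 8 + 5 + 4 + 3 + 2 + 2 + 1 = 73 GB.
Lower bound: ⌈73/15⌉ = 5 USB sticks.
A packing using 6 USB sticks:
  USB stick 1: 12 + 3 = 15
  USB stick 2: 12 + 2 + 1 = 15
  USB stick 3: 12 + 2 = 14
  USB stick 4: 12 = 12
  USB stick 5: 8 + 5 = 13
  USB stick 6: 4 = 4
No arrangement into 5 USB sticks stays within capacity, so 6 is optimal.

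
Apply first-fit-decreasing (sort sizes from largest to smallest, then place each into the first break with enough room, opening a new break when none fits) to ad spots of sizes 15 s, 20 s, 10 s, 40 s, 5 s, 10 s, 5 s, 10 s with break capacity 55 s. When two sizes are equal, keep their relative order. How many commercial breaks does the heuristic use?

3

Sorted descending: 40, 20, 15, 10, 10, 10, 5, 5.
  40 → break 1 (new)  [load 40/55]
  20 → break 2 (new)  [load 20/55]
  15 → break 1  [load 55/55]
  10 → break 2  [load 30/55]
  10 → break 2  [load 40/55]
  10 → break 2  [load 50/55]
  5 → break 2  [load 55/55]
  5 → break 3 (new)  [load 5/55]
3 commercial breaks opened.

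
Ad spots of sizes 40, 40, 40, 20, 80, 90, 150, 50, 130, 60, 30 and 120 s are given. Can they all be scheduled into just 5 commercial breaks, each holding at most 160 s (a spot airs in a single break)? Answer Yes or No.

Total = 850 s; ⌈850/160⌉ = 6.
At least 6 commercial breaks are required, but only 5 are allowed.

No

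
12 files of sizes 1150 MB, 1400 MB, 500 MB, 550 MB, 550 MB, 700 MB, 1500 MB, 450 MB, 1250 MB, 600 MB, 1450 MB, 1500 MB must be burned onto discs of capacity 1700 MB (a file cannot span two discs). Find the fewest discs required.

8

Total = 1500 + 1500 + 1450 + 1400 + 1250 + 1150 + 700 + 600 + 550 + 550 + 500 + 450 = 11600 MB.
Lower bound: ⌈11600/1700⌉ = 7 discs.
A packing using 8 discs:
  disc 1: 1500 = 1500
  disc 2: 1500 = 1500
  disc 3: 1450 = 1450
  disc 4: 1400 = 1400
  disc 5: 1250 + 450 = 1700
  disc 6: 1150 + 550 = 1700
  disc 7: 700 + 600 = 1300
  disc 8: 550 + 500 = 1050
No arrangement into 7 discs stays within capacity, so 8 is optimal.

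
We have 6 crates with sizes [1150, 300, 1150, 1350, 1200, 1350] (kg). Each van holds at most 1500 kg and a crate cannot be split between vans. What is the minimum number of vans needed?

Total = 1350 + 1350 + 1200 + 1150 + 1150 + 300 = 6500 kg.
Lower bound: ⌈6500/1500⌉ = 5 vans.
A packing using 5 vans:
  van 1: 1350 = 1350
  van 2: 1350 = 1350
  van 3: 1200 + 300 = 1500
  van 4: 1150 = 1150
  van 5: 1150 = 1150
This matches the lower bound, so 5 is optimal.

5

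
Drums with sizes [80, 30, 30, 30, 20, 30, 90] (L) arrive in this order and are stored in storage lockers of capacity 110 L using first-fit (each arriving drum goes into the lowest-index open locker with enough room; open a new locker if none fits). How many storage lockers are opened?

  80 → locker 1 (new)  [load 80/110]
  30 → locker 1  [load 110/110]
  30 → locker 2 (new)  [load 30/110]
  30 → locker 2  [load 60/110]
  20 → locker 2  [load 80/110]
  30 → locker 2  [load 110/110]
  90 → locker 3 (new)  [load 90/110]
3 storage lockers opened.

3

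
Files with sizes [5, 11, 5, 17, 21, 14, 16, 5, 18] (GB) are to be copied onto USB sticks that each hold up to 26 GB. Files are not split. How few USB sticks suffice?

5

Total = 21 + 18 + 17 + 16 + 14 + 11 + 5 + 5 + 5 = 112 GB.
Lower bound: ⌈112/26⌉ = 5 USB sticks.
A packing using 5 USB sticks:
  USB stick 1: 21 + 5 = 26
  USB stick 2: 18 + 5 = 23
  USB stick 3: 17 + 5 = 22
  USB stick 4: 16 = 16
  USB stick 5: 14 + 11 = 25
This matches the lower bound, so 5 is optimal.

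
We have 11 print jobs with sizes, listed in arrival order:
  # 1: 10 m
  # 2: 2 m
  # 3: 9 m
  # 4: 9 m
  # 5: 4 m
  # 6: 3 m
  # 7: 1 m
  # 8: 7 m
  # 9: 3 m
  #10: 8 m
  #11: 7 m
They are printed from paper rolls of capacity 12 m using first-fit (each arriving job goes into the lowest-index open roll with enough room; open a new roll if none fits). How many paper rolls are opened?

6

  10 → roll 1 (new)  [load 10/12]
  2 → roll 1  [load 12/12]
  9 → roll 2 (new)  [load 9/12]
  9 → roll 3 (new)  [load 9/12]
  4 → roll 4 (new)  [load 4/12]
  3 → roll 2  [load 12/12]
  1 → roll 3  [load 10/12]
  7 → roll 4  [load 11/12]
  3 → roll 5 (new)  [load 3/12]
  8 → roll 5  [load 11/12]
  7 → roll 6 (new)  [load 7/12]
6 paper rolls opened.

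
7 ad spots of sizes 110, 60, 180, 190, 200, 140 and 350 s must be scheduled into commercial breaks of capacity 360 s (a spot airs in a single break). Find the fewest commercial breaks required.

4

Total = 350 + 200 + 190 + 180 + 140 + 110 + 60 = 1230 s.
Lower bound: ⌈1230/360⌉ = 4 commercial breaks.
A packing using 4 commercial breaks:
  break 1: 350 = 350
  break 2: 200 + 140 = 340
  break 3: 190 + 110 + 60 = 360
  break 4: 180 = 180
This matches the lower bound, so 4 is optimal.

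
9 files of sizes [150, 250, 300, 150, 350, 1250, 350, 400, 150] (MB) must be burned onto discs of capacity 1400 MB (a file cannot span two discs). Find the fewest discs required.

3

Total = 1250 + 400 + 350 + 350 + 300 + 250 + 150 + 150 + 150 = 3350 MB.
Lower bound: ⌈3350/1400⌉ = 3 discs.
A packing using 3 discs:
  disc 1: 1250 + 150 = 1400
  disc 2: 400 + 350 + 350 + 300 = 1400
  disc 3: 250 + 150 + 150 = 550
This matches the lower bound, so 3 is optimal.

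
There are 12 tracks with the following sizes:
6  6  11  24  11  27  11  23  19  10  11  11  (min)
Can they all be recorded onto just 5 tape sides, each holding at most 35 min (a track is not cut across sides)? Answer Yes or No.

Yes

A valid assignment using 5 tape sides:
  side 1: 27 + 6 = 33
  side 2: 24 + 11 = 35
  side 3: 23 + 11 = 34
  side 4: 19 + 10 + 6 = 35
  side 5: 11 + 11 + 11 = 33
Every load is within 35 min, so 5 tape sides suffice.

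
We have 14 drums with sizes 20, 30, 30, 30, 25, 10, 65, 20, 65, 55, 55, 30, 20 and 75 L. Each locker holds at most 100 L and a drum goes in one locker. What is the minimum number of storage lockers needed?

6

Total = 75 + 65 + 65 + 55 + 55 + 30 + 30 + 30 + 30 + 25 + 20 + 20 + 20 + 10 = 530 L.
Lower bound: ⌈530/100⌉ = 6 storage lockers.
A packing using 6 storage lockers:
  locker 1: 75 + 25 = 100
  locker 2: 65 + 30 = 95
  locker 3: 65 + 30 = 95
  locker 4: 55 + 30 + 10 = 95
  locker 5: 55 + 30 = 85
  locker 6: 20 + 20 + 20 = 60
This matches the lower bound, so 6 is optimal.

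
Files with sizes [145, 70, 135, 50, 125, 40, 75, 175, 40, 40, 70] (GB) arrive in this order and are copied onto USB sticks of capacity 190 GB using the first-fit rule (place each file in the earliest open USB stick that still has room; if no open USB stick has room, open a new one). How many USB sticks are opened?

  145 → USB stick 1 (new)  [load 145/190]
  70 → USB stick 2 (new)  [load 70/190]
  135 → USB stick 3 (new)  [load 135/190]
  50 → USB stick 2  [load 120/190]
  125 → USB stick 4 (new)  [load 125/190]
  40 → USB stick 1  [load 185/190]
  75 → USB stick 5 (new)  [load 75/190]
  175 → USB stick 6 (new)  [load 175/190]
  40 → USB stick 2  [load 160/190]
  40 → USB stick 3  [load 175/190]
  70 → USB stick 5  [load 145/190]
6 USB sticks opened.

6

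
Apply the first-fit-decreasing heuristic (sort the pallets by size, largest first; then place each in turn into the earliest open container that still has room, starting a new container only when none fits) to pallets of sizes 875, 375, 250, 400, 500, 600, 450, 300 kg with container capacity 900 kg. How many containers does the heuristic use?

5

Sorted descending: 875, 600, 500, 450, 400, 375, 300, 250.
  875 → container 1 (new)  [load 875/900]
  600 → container 2 (new)  [load 600/900]
  500 → container 3 (new)  [load 500/900]
  450 → container 4 (new)  [load 450/900]
  400 → container 3  [load 900/900]
  375 → container 4  [load 825/900]
  300 → container 2  [load 900/900]
  250 → container 5 (new)  [load 250/900]
5 containers opened.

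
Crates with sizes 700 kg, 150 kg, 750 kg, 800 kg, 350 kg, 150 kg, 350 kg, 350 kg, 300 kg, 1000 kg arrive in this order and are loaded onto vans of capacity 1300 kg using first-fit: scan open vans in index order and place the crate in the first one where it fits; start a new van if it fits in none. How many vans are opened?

4

  700 → van 1 (new)  [load 700/1300]
  150 → van 1  [load 850/1300]
  750 → van 2 (new)  [load 750/1300]
  800 → van 3 (new)  [load 800/1300]
  350 → van 1  [load 1200/1300]
  150 → van 2  [load 900/1300]
  350 → van 2  [load 1250/1300]
  350 → van 3  [load 1150/1300]
  300 → van 4 (new)  [load 300/1300]
  1000 → van 4  [load 1300/1300]
4 vans opened.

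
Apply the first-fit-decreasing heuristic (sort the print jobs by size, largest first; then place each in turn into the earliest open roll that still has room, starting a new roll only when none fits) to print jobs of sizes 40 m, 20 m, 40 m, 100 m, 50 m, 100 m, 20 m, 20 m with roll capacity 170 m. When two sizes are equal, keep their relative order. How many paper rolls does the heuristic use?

3

Sorted descending: 100, 100, 50, 40, 40, 20, 20, 20.
  100 → roll 1 (new)  [load 100/170]
  100 → roll 2 (new)  [load 100/170]
  50 → roll 1  [load 150/170]
  40 → roll 2  [load 140/170]
  40 → roll 3 (new)  [load 40/170]
  20 → roll 1  [load 170/170]
  20 → roll 2  [load 160/170]
  20 → roll 3  [load 60/170]
3 paper rolls opened.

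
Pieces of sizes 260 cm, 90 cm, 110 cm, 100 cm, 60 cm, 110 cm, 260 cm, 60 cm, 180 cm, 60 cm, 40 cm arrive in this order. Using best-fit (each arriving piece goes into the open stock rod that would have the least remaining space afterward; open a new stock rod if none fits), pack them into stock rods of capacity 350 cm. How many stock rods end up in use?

4

  260 → stock rod 1 (new)  [load 260/350]
  90 → stock rod 1  [load 350/350]
  110 → stock rod 2 (new)  [load 110/350]
  100 → stock rod 2  [load 210/350]
  60 → stock rod 2  [load 270/350]
  110 → stock rod 3 (new)  [load 110/350]
  260 → stock rod 4 (new)  [load 260/350]
  60 → stock rod 2  [load 330/350]
  180 → stock rod 3  [load 290/350]
  60 → stock rod 3  [load 350/350]
  40 → stock rod 4  [load 300/350]
4 stock rods opened.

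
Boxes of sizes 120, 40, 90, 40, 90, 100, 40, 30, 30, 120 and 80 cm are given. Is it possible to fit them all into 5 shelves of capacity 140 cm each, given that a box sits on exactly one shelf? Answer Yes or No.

Total = 780 cm; ⌈780/140⌉ = 6.
At least 6 shelves are required, but only 5 are allowed.

No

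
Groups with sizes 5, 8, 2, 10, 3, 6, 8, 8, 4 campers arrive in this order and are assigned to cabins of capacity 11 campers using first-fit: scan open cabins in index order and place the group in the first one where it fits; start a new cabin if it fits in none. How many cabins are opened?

  5 → cabin 1 (new)  [load 5/11]
  8 → cabin 2 (new)  [load 8/11]
  2 → cabin 1  [load 7/11]
  10 → cabin 3 (new)  [load 10/11]
  3 → cabin 1  [load 10/11]
  6 → cabin 4 (new)  [load 6/11]
  8 → cabin 5 (new)  [load 8/11]
  8 → cabin 6 (new)  [load 8/11]
  4 → cabin 4  [load 10/11]
6 cabins opened.

6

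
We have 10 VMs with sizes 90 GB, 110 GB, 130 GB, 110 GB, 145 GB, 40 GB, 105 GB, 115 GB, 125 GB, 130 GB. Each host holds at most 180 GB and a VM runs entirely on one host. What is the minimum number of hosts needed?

Total = 145 + 130 + 130 + 125 + 115 + 110 + 110 + 105 + 90 + 40 = 1100 GB.
Lower bound: ⌈1100/180⌉ = 7 hosts.
Also, 8 VMs each exceed 90 GB, and no two of those can share a host, so at least 8 hosts are needed.
A packing using 9 hosts:
  host 1: 145 = 145
  host 2: 130 + 40 = 170
  host 3: 130 = 130
  host 4: 125 = 125
  host 5: 115 = 115
  host 6: 110 = 110
  host 7: 110 = 110
  host 8: 105 = 105
  host 9: 90 = 90
No arrangement into 8 hosts stays within capacity, so 9 is optimal.

9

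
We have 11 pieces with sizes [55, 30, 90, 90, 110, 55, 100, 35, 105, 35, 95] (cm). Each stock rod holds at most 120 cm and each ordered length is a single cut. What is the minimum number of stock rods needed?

Total = 110 + 105 + 100 + 95 + 90 + 90 + 55 + 55 + 35 + 35 + 30 = 800 cm.
Lower bound: ⌈800/120⌉ = 7 stock rods.
A packing using 8 stock rods:
  stock rod 1: 110 = 110
  stock rod 2: 105 = 105
  stock rod 3: 100 = 100
  stock rod 4: 95 = 95
  stock rod 5: 90 + 30 = 120
  stock rod 6: 90 = 90
  stock rod 7: 55 + 55 = 110
  stock rod 8: 35 + 35 = 70
No arrangement into 7 stock rods stays within capacity, so 8 is optimal.

8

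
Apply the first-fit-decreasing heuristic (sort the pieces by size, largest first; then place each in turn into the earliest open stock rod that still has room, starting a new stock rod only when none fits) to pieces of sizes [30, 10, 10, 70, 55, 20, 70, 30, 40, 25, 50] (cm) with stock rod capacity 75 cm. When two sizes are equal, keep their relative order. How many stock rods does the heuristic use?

Sorted descending: 70, 70, 55, 50, 40, 30, 30, 25, 20, 10, 10.
  70 → stock rod 1 (new)  [load 70/75]
  70 → stock rod 2 (new)  [load 70/75]
  55 → stock rod 3 (new)  [load 55/75]
  50 → stock rod 4 (new)  [load 50/75]
  40 → stock rod 5 (new)  [load 40/75]
  30 → stock rod 5  [load 70/75]
  30 → stock rod 6 (new)  [load 30/75]
  25 → stock rod 4  [load 75/75]
  20 → stock rod 3  [load 75/75]
  10 → stock rod 6  [load 40/75]
  10 → stock rod 6  [load 50/75]
6 stock rods opened.

6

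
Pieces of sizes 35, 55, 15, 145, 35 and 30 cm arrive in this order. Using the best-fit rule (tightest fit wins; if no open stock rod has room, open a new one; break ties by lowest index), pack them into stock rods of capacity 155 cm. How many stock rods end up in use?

  35 → stock rod 1 (new)  [load 35/155]
  55 → stock rod 1  [load 90/155]
  15 → stock rod 1  [load 105/155]
  145 → stock rod 2 (new)  [load 145/155]
  35 → stock rod 1  [load 140/155]
  30 → stock rod 3 (new)  [load 30/155]
3 stock rods opened.

3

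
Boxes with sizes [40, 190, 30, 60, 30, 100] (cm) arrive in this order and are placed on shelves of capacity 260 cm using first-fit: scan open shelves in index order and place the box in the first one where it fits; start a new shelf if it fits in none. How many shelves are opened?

2

  40 → shelf 1 (new)  [load 40/260]
  190 → shelf 1  [load 230/260]
  30 → shelf 1  [load 260/260]
  60 → shelf 2 (new)  [load 60/260]
  30 → shelf 2  [load 90/260]
  100 → shelf 2  [load 190/260]
2 shelves opened.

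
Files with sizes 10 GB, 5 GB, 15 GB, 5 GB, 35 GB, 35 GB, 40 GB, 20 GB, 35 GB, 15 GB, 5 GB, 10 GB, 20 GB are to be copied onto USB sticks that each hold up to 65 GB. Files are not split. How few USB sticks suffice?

4

Total = 40 + 35 + 35 + 35 + 20 + 20 + 15 + 15 + 10 + 10 + 5 + 5 + 5 = 250 GB.
Lower bound: ⌈250/65⌉ = 4 USB sticks.
A packing using 4 USB sticks:
  USB stick 1: 40 + 20 + 5 = 65
  USB stick 2: 35 + 20 + 10 = 65
  USB stick 3: 35 + 15 + 15 = 65
  USB stick 4: 35 + 10 + 5 + 5 = 55
This matches the lower bound, so 4 is optimal.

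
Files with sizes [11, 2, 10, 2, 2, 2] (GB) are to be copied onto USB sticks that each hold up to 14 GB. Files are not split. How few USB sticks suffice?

Total = 11 + 10 + 2 + 2 + 2 + 2 = 29 GB.
Lower bound: ⌈29/14⌉ = 3 USB sticks.
A packing using 3 USB sticks:
  USB stick 1: 11 + 2 = 13
  USB stick 2: 10 + 2 + 2 = 14
  USB stick 3: 2 = 2
This matches the lower bound, so 3 is optimal.

3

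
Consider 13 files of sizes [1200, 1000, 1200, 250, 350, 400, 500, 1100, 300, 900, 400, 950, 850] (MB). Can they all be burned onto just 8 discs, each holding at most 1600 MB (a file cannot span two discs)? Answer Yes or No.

Yes

A valid assignment using 7 discs:
  disc 1: 1200 + 400 = 1600
  disc 2: 1200 + 400 = 1600
  disc 3: 1100 + 500 = 1600
  disc 4: 1000 + 350 + 250 = 1600
  disc 5: 950 + 300 = 1250
  disc 6: 900 = 900
  disc 7: 850 = 850
That uses only 7 ≤ 8, so 8 discs are enough.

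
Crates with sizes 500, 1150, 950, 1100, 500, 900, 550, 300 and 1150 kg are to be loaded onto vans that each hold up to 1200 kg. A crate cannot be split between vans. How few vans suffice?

Total = 1150 + 1150 + 1100 + 950 + 900 + 550 + 500 + 500 + 300 = 7100 kg.
Lower bound: ⌈7100/1200⌉ = 6 vans.
A packing using 7 vans:
  van 1: 1150 = 1150
  van 2: 1150 = 1150
  van 3: 1100 = 1100
  van 4: 950 = 950
  van 5: 900 + 300 = 1200
  van 6: 550 + 500 = 1050
  van 7: 500 = 500
No arrangement into 6 vans stays within capacity, so 7 is optimal.

7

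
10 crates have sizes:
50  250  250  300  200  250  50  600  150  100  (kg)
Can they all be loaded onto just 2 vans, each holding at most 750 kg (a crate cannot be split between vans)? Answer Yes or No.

No

Total = 2200 kg; ⌈2200/750⌉ = 3.
At least 3 vans are required, but only 2 are allowed.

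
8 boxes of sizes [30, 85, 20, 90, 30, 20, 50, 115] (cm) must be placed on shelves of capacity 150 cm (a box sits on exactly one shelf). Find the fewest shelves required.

4

Total = 115 + 90 + 85 + 50 + 30 + 30 + 20 + 20 = 440 cm.
Lower bound: ⌈440/150⌉ = 3 shelves.
A packing using 4 shelves:
  shelf 1: 115 + 30 = 145
  shelf 2: 90 + 50 = 140
  shelf 3: 85 + 30 + 20 = 135
  shelf 4: 20 = 20
No arrangement into 3 shelves stays within capacity, so 4 is optimal.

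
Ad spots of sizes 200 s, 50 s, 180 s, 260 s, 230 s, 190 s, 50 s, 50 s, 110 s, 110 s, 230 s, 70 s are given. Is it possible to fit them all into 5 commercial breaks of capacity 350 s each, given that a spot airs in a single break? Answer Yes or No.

Total = 1730 s; ⌈1730/350⌉ = 5.
6 ad spots each exceed half the capacity and cannot share a break, forcing at least 6 commercial breaks.
At least 6 commercial breaks are required, but only 5 are allowed.

No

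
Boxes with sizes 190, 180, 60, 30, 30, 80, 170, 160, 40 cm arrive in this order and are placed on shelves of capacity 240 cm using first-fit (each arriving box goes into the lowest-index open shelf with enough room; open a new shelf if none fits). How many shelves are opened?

5

  190 → shelf 1 (new)  [load 190/240]
  180 → shelf 2 (new)  [load 180/240]
  60 → shelf 2  [load 240/240]
  30 → shelf 1  [load 220/240]
  30 → shelf 3 (new)  [load 30/240]
  80 → shelf 3  [load 110/240]
  170 → shelf 4 (new)  [load 170/240]
  160 → shelf 5 (new)  [load 160/240]
  40 → shelf 3  [load 150/240]
5 shelves opened.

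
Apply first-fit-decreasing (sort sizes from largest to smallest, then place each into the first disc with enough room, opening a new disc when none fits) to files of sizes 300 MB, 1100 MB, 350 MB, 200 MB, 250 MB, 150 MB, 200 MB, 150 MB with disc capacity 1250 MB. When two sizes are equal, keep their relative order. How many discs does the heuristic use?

Sorted descending: 1100, 350, 300, 250, 200, 200, 150, 150.
  1100 → disc 1 (new)  [load 1100/1250]
  350 → disc 2 (new)  [load 350/1250]
  300 → disc 2  [load 650/1250]
  250 → disc 2  [load 900/1250]
  200 → disc 2  [load 1100/1250]
  200 → disc 3 (new)  [load 200/1250]
  150 → disc 1  [load 1250/1250]
  150 → disc 2  [load 1250/1250]
3 discs opened.

3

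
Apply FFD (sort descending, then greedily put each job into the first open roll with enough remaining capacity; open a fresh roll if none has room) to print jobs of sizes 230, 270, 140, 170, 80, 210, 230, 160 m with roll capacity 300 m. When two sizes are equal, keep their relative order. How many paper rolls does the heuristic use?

Sorted descending: 270, 230, 230, 210, 170, 160, 140, 80.
  270 → roll 1 (new)  [load 270/300]
  230 → roll 2 (new)  [load 230/300]
  230 → roll 3 (new)  [load 230/300]
  210 → roll 4 (new)  [load 210/300]
  170 → roll 5 (new)  [load 170/300]
  160 → roll 6 (new)  [load 160/300]
  140 → roll 6  [load 300/300]
  80 → roll 4  [load 290/300]
6 paper rolls opened.

6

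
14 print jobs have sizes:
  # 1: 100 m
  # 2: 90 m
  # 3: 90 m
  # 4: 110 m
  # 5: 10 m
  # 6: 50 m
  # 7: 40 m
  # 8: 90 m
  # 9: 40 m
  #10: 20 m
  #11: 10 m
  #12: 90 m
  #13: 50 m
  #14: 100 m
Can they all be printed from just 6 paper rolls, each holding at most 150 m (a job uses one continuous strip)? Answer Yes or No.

Total = 890 m; ⌈890/150⌉ = 6.
7 print jobs each exceed half the capacity and cannot share a roll, forcing at least 7 paper rolls.
At least 7 paper rolls are required, but only 6 are allowed.

No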